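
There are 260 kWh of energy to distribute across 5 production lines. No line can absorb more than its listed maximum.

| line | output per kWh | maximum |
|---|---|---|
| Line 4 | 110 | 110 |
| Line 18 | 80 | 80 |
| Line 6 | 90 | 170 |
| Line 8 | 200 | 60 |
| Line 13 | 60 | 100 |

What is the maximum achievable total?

Order the production lines by output per kWh: Line 8 200 > Line 4 110 > Line 6 90 > Line 18 80 > Line 13 60.
Line 8 takes 60 to reach its cap of 60 — 200 left.
Line 4 takes 110 to reach its cap of 110 — 90 left.
Only 90 left; Line 6 takes them to reach 90.
Total = 110×110 + 90×90 + 200×60 = 32200.

32200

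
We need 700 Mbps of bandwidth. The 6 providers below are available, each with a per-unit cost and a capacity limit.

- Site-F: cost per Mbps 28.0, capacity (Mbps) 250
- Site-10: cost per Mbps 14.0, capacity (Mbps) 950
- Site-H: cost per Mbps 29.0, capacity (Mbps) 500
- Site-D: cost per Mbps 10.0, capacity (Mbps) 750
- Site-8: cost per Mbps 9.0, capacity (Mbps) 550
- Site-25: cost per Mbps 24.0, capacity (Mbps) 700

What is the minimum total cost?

6450

Fill from the cheapest provider first.
Site-8 (9.0): use full 550 → 150 Mbps to go.
Site-D at 10.0: take 150 of its 750 → requirement met.
Site-10, Site-25, Site-F, Site-H: unused.
Cost = 550×9.0 + 150×10.0 = 6450.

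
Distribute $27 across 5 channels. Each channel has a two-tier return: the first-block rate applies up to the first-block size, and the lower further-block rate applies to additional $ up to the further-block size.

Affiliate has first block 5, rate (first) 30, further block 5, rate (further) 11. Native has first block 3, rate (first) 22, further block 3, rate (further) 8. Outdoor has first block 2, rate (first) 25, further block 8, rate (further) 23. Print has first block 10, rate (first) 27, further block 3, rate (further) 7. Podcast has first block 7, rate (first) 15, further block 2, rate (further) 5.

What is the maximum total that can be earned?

Treat each block as its own option and order by rate: Affiliate/T1 30 > Print/T1 27 > Outdoor/T1 25 > Outdoor/T2 23 > Native/T1 22 > Podcast/T1 15 > Affiliate/T2 11 > Native/T2 8 > Print/T2 7 > Podcast/T2 5.
Fill Affiliate T1 block (5 at 30) → 22 left.
Print/T1 (27): +10 → 12 left.
Outdoor/T1 (25): +2 → 10 left.
Outdoor/T2 (23): +8 → 2 left.
Native T1 at 22: only 2 left, fill 2.
Total = 30×5 + 27×10 + 25×2 + 23×8 + 22×2 = 698.

698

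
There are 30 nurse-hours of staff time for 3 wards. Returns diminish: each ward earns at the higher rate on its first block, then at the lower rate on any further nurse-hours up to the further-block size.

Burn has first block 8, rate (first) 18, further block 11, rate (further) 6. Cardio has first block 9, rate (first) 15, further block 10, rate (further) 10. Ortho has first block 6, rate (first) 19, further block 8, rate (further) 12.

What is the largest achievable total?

Order all 6 blocks by rate: Ortho/tier1 19 > Burn/tier1 18 > Cardio/tier1 15 > Ortho/tier2 12 > Cardio/tier2 10 > Burn/tier2 6.
Ortho tier1 at 19: fill all 6 — 24 left.
Burn/tier1 (18): +8 — 16 left.
Fill Cardio tier1 block (9 at 15) — 7 left.
Ortho tier2 at 12: only 7 left, fill 7.
Total = 19×6 + 18×8 + 15×9 + 12×7 = 477.

477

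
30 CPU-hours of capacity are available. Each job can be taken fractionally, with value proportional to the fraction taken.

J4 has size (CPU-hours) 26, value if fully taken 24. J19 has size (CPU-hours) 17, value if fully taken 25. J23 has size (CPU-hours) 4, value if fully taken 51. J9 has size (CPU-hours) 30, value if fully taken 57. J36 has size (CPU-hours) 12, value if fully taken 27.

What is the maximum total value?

Sort by value density: J23 51/4≈12.8, J36 27/12≈2.25, J9 57/30≈1.9, J19 25/17≈1.47, J4 24/26≈0.923.
Take all of J23 (4 CPU-hours, value 51) ; 26 CPU-hours left.
All 12 CPU-hours of J36 fit (value 27) ; 14 remain.
14 CPU-hours left: a 14/30 share of J9 gives 57×14/30 = 26.6.
Total value = 104.6.

104.6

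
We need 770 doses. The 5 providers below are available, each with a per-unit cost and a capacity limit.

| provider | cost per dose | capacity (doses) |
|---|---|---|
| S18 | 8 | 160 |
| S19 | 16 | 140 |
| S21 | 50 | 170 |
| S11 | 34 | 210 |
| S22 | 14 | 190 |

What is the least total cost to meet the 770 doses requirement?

Fill from the cheapest provider first.
S18 at 8: take all 160 doses → 610 still needed.
S22 (14): use full 190 → 420 doses to go.
S19 at 16: take all 140 doses → 280 still needed.
S11 at 34: take all 210 doses → 70 still needed.
S21 (50): take the remaining 70 → done.
Cost = 160×8 + 190×14 + 140×16 + 210×34 + 70×50 = 16820.

16820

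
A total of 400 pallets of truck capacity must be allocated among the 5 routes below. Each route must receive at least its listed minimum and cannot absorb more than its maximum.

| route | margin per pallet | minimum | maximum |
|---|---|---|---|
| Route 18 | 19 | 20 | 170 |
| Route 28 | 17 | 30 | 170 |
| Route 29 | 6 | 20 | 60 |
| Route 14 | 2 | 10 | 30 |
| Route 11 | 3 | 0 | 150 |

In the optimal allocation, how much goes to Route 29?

Meeting every minimum uses 20+30+20+10+0 = 80 pallets, leaving 320.
Order the routes by margin per pallet: Route 18 19 > Route 28 17 > Route 29 6 > Route 11 3 > Route 14 2.
Route 18 takes 150 more to reach its cap of 170 → 170 left.
Route 28: +140 to 170 (cap) → 30 left.
Route 29 has room for 40 more but only 30 remain, so it gets 50.

50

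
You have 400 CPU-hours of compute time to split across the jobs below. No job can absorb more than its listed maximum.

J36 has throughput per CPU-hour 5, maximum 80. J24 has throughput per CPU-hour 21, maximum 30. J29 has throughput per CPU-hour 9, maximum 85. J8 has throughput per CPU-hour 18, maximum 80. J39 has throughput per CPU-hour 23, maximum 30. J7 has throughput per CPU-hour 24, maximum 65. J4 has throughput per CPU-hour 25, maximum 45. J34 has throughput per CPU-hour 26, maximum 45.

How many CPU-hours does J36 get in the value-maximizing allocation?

20

Rank by throughput per CPU-hour: J34 26 > J4 25 > J7 24 > J39 23 > J24 21 > J8 18 > J29 9 > J36 5.
Give J34 45 to hit its cap of 45 → 355 left.
Give J4 45 to hit its cap of 45 → 310 left.
Give J7 65 to hit its cap of 65 → 245 left.
Give J39 30 to hit its cap of 30 → 215 left.
J24 takes 30 to reach its cap of 30 → 185 left.
J8 takes 80 to reach its cap of 80 → 105 left.
J29 takes 85 to reach its cap of 85 → 20 left.
J36 has room for 80 but only 20 remain, so it gets 20.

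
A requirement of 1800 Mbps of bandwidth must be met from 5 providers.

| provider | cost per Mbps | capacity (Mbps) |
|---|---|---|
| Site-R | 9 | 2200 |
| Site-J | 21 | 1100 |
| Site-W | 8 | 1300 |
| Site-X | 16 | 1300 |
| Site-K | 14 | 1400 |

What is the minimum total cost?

Fill from the cheapest provider first.
Site-W at 8: take all 1300 Mbps ; 500 still needed.
Site-R (9): take the remaining 500 ; done.
Site-K, Site-X, Site-J: unused.
Cost = 1300×8 + 500×9 = 14900.

14900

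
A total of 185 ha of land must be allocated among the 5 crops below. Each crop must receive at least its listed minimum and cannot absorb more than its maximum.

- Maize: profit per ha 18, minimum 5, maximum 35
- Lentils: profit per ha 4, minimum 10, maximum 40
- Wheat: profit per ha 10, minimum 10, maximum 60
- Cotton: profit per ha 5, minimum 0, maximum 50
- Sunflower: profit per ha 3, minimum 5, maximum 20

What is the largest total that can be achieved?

Meeting every minimum uses 5+10+10+0+5 = 30 ha, leaving 155.
Rank by profit per ha: Maize 18 > Wheat 10 > Cotton 5 > Lentils 4 > Sunflower 3.
Maize takes 30 more to reach its cap of 35 ; 125 left.
Wheat takes 50 more to reach its cap of 60 ; 75 left.
Cotton takes 50 more to reach its cap of 50 ; 25 left.
Only 25 left; Lentils takes them to reach 35.
Total = 18×35 + 4×35 + 10×60 + 5×50 + 3×5 = 1635.

1635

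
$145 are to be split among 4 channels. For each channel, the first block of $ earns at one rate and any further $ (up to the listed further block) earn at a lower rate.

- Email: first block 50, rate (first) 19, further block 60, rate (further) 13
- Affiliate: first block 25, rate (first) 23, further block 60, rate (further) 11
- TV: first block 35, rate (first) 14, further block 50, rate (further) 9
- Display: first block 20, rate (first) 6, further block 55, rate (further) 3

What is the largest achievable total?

Order all 8 blocks by rate: Affiliate/T1 23 > Email/T1 19 > TV/T1 14 > Email/T2 13 > Affiliate/T2 11 > TV/T2 9 > Display/T1 6 > Display/T2 3.
Fill Affiliate T1 block (25 at 23) — 120 left.
Fill Email T1 block (50 at 19) — 70 left.
Fill TV T1 block (35 at 14) — 35 left.
35 remain; put them into Email T2 at 13.
Total = 23×25 + 19×50 + 14×35 + 13×35 = 2470.

2470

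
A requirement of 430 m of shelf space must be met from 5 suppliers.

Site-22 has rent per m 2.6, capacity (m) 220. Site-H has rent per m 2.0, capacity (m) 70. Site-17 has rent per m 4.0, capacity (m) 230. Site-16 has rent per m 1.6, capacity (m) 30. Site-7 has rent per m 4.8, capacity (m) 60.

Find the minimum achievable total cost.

Fill from the cheapest supplier first.
Take 30 from Site-16 at 1.6 — need 400 more.
Site-H (2.0): use full 70 — 330 m to go.
Take 220 from Site-22 at 2.6 — need 110 more.
Take 110 from Site-17 at 4.0 to finish.
Site-7: unused.
Cost = 30×1.6 + 70×2.0 + 220×2.6 + 110×4.0 = 1200.

1200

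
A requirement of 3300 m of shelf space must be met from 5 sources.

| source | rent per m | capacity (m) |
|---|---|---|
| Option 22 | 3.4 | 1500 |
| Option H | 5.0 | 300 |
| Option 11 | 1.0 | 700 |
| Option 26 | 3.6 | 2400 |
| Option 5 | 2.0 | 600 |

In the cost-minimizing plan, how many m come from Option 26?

500

Fill from the cheapest source first.
Option 11 at 1.0: take all 700 m ; 2600 still needed.
Take 600 from Option 5 at 2.0 ; need 2000 more.
Take 1500 from Option 22 at 3.4 ; need 500 more.
Option 26 (3.6): take the remaining 500 ; done.
Option H: unused.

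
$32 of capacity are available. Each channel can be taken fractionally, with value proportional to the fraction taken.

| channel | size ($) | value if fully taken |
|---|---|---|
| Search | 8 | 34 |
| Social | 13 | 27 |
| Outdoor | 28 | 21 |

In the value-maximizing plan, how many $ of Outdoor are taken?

11

Rank by value-to-size ratio: Search 34/8≈4.25, Social 27/13≈2.08, Outdoor 21/28≈0.75.
All 8 $ of Search fit (value 34) — 24 remain.
Take all of Social (13 $, value 27) — 11 $ left.
11 $ left: a 11/28 share of Outdoor gives 21×11/28 = 8.25.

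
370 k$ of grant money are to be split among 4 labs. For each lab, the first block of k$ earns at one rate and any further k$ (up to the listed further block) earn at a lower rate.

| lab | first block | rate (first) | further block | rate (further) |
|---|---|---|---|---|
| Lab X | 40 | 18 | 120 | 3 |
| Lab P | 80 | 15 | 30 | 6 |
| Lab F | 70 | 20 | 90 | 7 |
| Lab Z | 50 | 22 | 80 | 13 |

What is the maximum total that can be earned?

Rank every tier by rate: Lab Z/tier1 22 > Lab F/tier1 20 > Lab X/tier1 18 > Lab P/tier1 15 > Lab Z/tier2 13 > Lab F/tier2 7 > Lab P/tier2 6 > Lab X/tier2 3.
Lab Z/tier1 (22): +50 → 320 left.
Lab F tier1 at 20: fill all 70 → 250 left.
Lab X tier1 at 18: fill all 40 → 210 left.
Lab P tier1 at 15: fill all 80 → 130 left.
Lab Z/tier2 (13): +80 → 50 left.
50 remain; put them into Lab F tier2 at 7.
Total = 22×50 + 20×70 + 18×40 + 15×80 + 13×80 + 7×50 = 5810.

5810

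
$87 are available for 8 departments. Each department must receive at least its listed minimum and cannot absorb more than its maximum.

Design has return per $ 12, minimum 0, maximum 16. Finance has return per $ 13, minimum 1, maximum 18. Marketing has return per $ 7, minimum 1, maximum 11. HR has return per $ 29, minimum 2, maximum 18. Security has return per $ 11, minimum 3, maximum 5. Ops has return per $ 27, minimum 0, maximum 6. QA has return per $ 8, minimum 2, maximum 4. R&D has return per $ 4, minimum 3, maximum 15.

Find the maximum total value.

1310

Meeting every minimum uses 0+1+1+2+3+0+2+3 = 12 $, leaving 75.
Order the departments by return per $: HR 29 > Ops 27 > Finance 13 > Design 12 > Security 11 > QA 8 > Marketing 7 > R&D 4.
HR takes 16 more to reach its cap of 18 ; 59 left.
Give Ops 6 more to hit its cap of 6 ; 53 left.
Finance: +17 to 18 (cap) ; 36 left.
Give Design 16 more to hit its cap of 16 ; 20 left.
Security: +2 to 5 (cap) ; 18 left.
QA: +2 to 4 (cap) ; 16 left.
Marketing: +10 to 11 (cap) ; 6 left.
R&D has room for 12 more but only 6 remain, so it gets 9.
Total = 12×16 + 13×18 + 7×11 + 29×18 + 11×5 + 27×6 + 8×4 + 4×9 = 1310.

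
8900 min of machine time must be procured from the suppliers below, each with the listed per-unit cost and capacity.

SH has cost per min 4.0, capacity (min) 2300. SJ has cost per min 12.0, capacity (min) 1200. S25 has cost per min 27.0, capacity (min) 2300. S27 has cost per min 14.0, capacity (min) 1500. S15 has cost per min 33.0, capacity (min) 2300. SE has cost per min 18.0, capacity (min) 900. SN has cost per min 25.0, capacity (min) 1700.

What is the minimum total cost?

Fill from the cheapest supplier first.
SH (4.0): use full 2300 → 6600 min to go.
SJ (12.0): use full 1200 → 5400 min to go.
S27 at 14.0: take all 1500 min → 3900 still needed.
SE at 18.0: take all 900 min → 3000 still needed.
SN at 25.0: take all 1700 min → 1300 still needed.
S25 at 27.0: take 1300 of its 2300 → requirement met.
S15: unused.
Cost = 2300×4.0 + 1200×12.0 + 1500×14.0 + 900×18.0 + 1700×25.0 + 1300×27.0 = 138400.

138400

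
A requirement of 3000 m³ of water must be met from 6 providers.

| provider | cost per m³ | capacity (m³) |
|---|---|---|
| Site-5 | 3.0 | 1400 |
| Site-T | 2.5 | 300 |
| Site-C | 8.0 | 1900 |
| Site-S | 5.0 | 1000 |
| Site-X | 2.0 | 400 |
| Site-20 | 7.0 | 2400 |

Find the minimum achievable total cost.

10250

Cheapest first:
Take 400 from Site-X at 2.0 → need 2600 more.
Take 300 from Site-T at 2.5 → need 2300 more.
Site-5 (3.0): use full 1400 → 900 m³ to go.
Take 900 from Site-S at 5.0 to finish.
Site-20, Site-C: unused.
Cost = 400×2.0 + 300×2.5 + 1400×3.0 + 900×5.0 = 10250.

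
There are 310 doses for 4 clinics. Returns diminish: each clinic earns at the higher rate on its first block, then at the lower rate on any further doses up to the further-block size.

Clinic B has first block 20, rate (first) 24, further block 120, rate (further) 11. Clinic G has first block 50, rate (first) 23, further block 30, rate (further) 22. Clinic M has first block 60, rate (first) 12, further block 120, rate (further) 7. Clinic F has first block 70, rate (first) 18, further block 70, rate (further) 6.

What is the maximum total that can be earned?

5150

Treat each block as its own option and order by rate: Clinic B/T1 24 > Clinic G/T1 23 > Clinic G/T2 22 > Clinic F/T1 18 > Clinic M/T1 12 > Clinic B/T2 11 > Clinic M/T2 7 > Clinic F/T2 6.
Clinic B/T1 (24): +20 → 290 left.
Clinic G/T1 (23): +50 → 240 left.
Clinic G/T2 (22): +30 → 210 left.
Fill Clinic F T1 block (70 at 18) → 140 left.
Clinic M T1 at 12: fill all 60 → 80 left.
Clinic B/T2: +80 of 120 at 11; pool empty.
Total = 24×20 + 23×50 + 22×30 + 18×70 + 12×60 + 11×80 = 5150.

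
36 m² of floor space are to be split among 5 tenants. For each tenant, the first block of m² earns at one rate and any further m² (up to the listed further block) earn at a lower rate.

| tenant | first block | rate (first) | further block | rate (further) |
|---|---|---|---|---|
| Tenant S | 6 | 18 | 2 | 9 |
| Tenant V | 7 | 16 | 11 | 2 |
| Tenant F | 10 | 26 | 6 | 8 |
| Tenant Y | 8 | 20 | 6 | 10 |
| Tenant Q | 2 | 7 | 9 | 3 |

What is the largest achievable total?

Order all 10 blocks by rate: Tenant F/tier1 26 > Tenant Y/tier1 20 > Tenant S/tier1 18 > Tenant V/tier1 16 > Tenant Y/tier2 10 > Tenant S/tier2 9 > Tenant F/tier2 8 > Tenant Q/tier1 7 > Tenant Q/tier2 3 > Tenant V/tier2 2.
Fill Tenant F tier1 block (10 at 26) — 26 left.
Tenant Y/tier1 (20): +8 — 18 left.
Tenant S tier1 at 18: fill all 6 — 12 left.
Fill Tenant V tier1 block (7 at 16) — 5 left.
5 remain; put them into Tenant Y tier2 at 10.
Total = 26×10 + 20×8 + 18×6 + 16×7 + 10×5 = 690.

690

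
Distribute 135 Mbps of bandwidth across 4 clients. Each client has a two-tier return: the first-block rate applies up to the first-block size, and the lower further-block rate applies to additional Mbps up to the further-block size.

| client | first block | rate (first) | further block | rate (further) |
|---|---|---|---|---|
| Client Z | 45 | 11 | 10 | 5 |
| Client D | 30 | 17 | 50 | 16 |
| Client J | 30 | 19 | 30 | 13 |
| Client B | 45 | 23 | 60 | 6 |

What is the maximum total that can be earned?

Rank every tier by rate: Client B/T1 23 > Client J/T1 19 > Client D/T1 17 > Client D/T2 16 > Client J/T2 13 > Client Z/T1 11 > Client B/T2 6 > Client Z/T2 5.
Client B T1 at 23: fill all 45 — 90 left.
Client J/T1 (19): +30 — 60 left.
Client D T1 at 17: fill all 30 — 30 left.
Client D T2 at 16: only 30 left, fill 30.
Total = 23×45 + 19×30 + 17×30 + 16×30 = 2595.

2595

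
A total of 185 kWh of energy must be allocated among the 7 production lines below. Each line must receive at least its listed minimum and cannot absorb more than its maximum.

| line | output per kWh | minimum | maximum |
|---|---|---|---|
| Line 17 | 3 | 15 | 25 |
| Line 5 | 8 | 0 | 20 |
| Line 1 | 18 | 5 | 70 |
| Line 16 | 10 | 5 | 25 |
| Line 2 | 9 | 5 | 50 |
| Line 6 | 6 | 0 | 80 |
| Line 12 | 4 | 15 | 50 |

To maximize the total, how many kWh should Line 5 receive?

10

Meeting every minimum uses 15+0+5+5+5+0+15 = 45 kWh, leaving 140.
Highest output per kWh first: Line 1 18 > Line 16 10 > Line 2 9 > Line 5 8 > Line 6 6 > Line 12 4 > Line 17 3.
Line 1: +65 to 70 (cap) ; 75 left.
Line 16: +20 to 25 (cap) ; 55 left.
Give Line 2 45 more to hit its cap of 50 ; 10 left.
Only 10 left; Line 5 takes them to reach 10.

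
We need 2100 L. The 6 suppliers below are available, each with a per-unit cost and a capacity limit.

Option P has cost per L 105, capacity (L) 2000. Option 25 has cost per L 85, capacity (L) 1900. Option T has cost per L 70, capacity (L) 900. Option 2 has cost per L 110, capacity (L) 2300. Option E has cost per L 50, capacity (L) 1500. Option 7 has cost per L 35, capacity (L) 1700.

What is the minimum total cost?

Fill from the cheapest supplier first.
Option 7 at 35: take all 1700 L → 400 still needed.
Take 400 from Option E at 50 to finish.
Option T, Option 25, Option P, Option 2: unused.
Cost = 1700×35 + 400×50 = 79500.

79500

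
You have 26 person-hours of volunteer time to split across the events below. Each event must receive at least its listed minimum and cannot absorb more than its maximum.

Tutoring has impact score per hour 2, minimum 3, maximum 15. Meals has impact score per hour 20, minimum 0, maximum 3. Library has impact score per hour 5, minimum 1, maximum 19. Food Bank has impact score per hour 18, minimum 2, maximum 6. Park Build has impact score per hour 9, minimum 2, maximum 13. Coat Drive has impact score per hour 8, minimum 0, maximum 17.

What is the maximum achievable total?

296

Meeting every minimum uses 3+0+1+2+2+0 = 8 person-hours, leaving 18.
Order the events by impact score per hour: Meals 20 > Food Bank 18 > Park Build 9 > Coat Drive 8 > Library 5 > Tutoring 2.
Give Meals 3 more to hit its cap of 3 ; 15 left.
Give Food Bank 4 more to hit its cap of 6 ; 11 left.
Park Build: +11 to 13 (cap) ; 0 left.
Total = 2×3 + 20×3 + 5×1 + 18×6 + 9×13 = 296.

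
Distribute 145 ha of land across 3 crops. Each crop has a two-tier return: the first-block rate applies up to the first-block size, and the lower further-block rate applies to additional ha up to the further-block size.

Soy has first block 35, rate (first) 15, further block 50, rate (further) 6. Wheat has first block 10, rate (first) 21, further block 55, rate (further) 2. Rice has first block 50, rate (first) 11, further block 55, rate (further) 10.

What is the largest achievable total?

Rank every tier by rate: Wheat/tier1 21 > Soy/tier1 15 > Rice/tier1 11 > Rice/tier2 10 > Soy/tier2 6 > Wheat/tier2 2.
Fill Wheat tier1 block (10 at 21) — 135 left.
Soy tier1 at 15: fill all 35 — 100 left.
Rice tier1 at 11: fill all 50 — 50 left.
Rice tier2 at 10: only 50 left, fill 50.
Total = 21×10 + 15×35 + 11×50 + 10×50 = 1785.

1785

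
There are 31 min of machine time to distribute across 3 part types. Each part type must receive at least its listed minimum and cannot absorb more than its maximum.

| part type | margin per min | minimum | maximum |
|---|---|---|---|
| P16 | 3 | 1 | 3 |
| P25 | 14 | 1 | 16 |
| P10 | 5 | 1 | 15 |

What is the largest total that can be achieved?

Meeting every minimum uses 1+1+1 = 3 min, leaving 28.
Rank by margin per min: P25 14 > P10 5 > P16 3.
P25: +15 to 16 (cap) — 13 left.
Only 13 left; P10 takes them to reach 14.
Total = 3×1 + 14×16 + 5×14 = 297.

297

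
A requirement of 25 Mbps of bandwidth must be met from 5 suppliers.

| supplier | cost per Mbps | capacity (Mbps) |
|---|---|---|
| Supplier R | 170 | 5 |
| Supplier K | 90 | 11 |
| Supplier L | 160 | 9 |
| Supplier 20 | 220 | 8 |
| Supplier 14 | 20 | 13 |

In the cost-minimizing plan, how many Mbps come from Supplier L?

1

Use suppliers in increasing cost order.
Supplier 14 (20): use full 13 → 12 Mbps to go.
Take 11 from Supplier K at 90 → need 1 more.
Take 1 from Supplier L at 160 to finish.
Supplier R, Supplier 20: unused.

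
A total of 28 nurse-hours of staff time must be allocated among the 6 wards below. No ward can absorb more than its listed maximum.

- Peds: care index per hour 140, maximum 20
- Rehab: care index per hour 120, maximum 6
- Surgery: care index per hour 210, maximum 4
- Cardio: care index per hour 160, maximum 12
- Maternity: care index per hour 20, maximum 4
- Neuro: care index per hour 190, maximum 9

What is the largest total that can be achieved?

Highest care index per hour first: Surgery 210 > Neuro 190 > Cardio 160 > Peds 140 > Rehab 120 > Maternity 20.
Surgery takes 4 to reach its cap of 4 ; 24 left.
Neuro: +9 to 9 (cap) ; 15 left.
Give Cardio 12 to hit its cap of 12 ; 3 left.
Peds: +3 (room for 20) → 3. Pool exhausted.
Total = 140×3 + 210×4 + 160×12 + 190×9 = 4890.

4890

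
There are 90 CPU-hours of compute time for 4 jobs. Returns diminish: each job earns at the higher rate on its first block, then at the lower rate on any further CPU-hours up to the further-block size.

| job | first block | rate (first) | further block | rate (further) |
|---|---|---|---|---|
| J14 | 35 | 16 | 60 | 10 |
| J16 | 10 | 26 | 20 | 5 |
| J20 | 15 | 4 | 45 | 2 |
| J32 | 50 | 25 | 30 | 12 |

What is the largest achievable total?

Rank every tier by rate: J16/tier1 26 > J32/tier1 25 > J14/tier1 16 > J32/tier2 12 > J14/tier2 10 > J16/tier2 5 > J20/tier1 4 > J20/tier2 2.
J16 tier1 at 26: fill all 10 → 80 left.
J32 tier1 at 25: fill all 50 → 30 left.
J14/tier1: +30 of 35 at 16; pool empty.
Total = 26×10 + 25×50 + 16×30 = 1990.

1990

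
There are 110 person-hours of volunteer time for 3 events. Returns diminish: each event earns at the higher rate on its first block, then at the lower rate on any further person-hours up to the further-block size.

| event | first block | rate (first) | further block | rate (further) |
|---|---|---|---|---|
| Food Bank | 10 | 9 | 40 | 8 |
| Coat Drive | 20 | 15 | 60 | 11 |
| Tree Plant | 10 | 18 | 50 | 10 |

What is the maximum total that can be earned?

1340

Order all 6 blocks by rate: Tree Plant/first 18 > Coat Drive/first 15 > Coat Drive/second 11 > Tree Plant/second 10 > Food Bank/first 9 > Food Bank/second 8.
Tree Plant/first (18): +10 → 100 left.
Coat Drive/first (15): +20 → 80 left.
Fill Coat Drive second block (60 at 11) → 20 left.
Tree Plant second at 10: only 20 left, fill 20.
Total = 18×10 + 15×20 + 11×60 + 10×20 = 1340.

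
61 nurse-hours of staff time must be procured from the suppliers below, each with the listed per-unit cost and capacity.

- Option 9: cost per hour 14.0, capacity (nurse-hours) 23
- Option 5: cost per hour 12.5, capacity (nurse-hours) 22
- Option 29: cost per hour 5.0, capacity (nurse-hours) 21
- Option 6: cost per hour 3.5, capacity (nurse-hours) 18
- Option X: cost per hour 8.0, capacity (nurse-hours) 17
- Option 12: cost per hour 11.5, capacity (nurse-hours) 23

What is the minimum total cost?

361.5

Cheapest first:
Option 6 at 3.5: take all 18 nurse-hours ; 43 still needed.
Option 29 at 5.0: take all 21 nurse-hours ; 22 still needed.
Option X (8.0): use full 17 ; 5 nurse-hours to go.
Option 12 at 11.5: take 5 of its 23 ; requirement met.
Option 5, Option 9: unused.
Cost = 18×3.5 + 21×5.0 + 17×8.0 + 5×11.5 = 361.5.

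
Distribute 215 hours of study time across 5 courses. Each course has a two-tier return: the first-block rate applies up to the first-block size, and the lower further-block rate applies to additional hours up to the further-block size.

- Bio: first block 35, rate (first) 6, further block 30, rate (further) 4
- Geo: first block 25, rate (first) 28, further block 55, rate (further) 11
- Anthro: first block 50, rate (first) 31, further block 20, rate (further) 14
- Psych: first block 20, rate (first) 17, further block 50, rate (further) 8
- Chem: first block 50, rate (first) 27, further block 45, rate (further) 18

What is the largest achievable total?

Rank every tier by rate: Anthro/tier1 31 > Geo/tier1 28 > Chem/tier1 27 > Chem/tier2 18 > Psych/tier1 17 > Anthro/tier2 14 > Geo/tier2 11 > Psych/tier2 8 > Bio/tier1 6 > Bio/tier2 4.
Anthro/tier1 (31): +50 ; 165 left.
Geo/tier1 (28): +25 ; 140 left.
Fill Chem tier1 block (50 at 27) ; 90 left.
Chem tier2 at 18: fill all 45 ; 45 left.
Fill Psych tier1 block (20 at 17) ; 25 left.
Anthro/tier2 (14): +20 ; 5 left.
Geo/tier2: +5 of 55 at 11; pool empty.
Total = 31×50 + 28×25 + 27×50 + 18×45 + 17×20 + 14×20 + 11×5 = 5085.

5085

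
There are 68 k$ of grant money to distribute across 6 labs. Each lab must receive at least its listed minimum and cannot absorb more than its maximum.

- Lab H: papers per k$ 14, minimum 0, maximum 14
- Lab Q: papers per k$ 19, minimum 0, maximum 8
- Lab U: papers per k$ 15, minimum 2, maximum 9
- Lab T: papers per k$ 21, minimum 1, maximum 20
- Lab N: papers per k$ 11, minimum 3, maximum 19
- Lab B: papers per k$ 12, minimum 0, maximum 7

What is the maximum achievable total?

Meeting every minimum uses 0+0+2+1+3+0 = 6 k$, leaving 62.
Order the labs by papers per k$: Lab T 21 > Lab Q 19 > Lab U 15 > Lab H 14 > Lab B 12 > Lab N 11.
Lab T takes 19 more to reach its cap of 20 ; 43 left.
Lab Q takes 8 more to reach its cap of 8 ; 35 left.
Lab U takes 7 more to reach its cap of 9 ; 28 left.
Lab H takes 14 more to reach its cap of 14 ; 14 left.
Lab B takes 7 more to reach its cap of 7 ; 7 left.
Lab N has room for 16 more but only 7 remain, so it gets 10.
Total = 14×14 + 19×8 + 15×9 + 21×20 + 11×10 + 12×7 = 1097.

1097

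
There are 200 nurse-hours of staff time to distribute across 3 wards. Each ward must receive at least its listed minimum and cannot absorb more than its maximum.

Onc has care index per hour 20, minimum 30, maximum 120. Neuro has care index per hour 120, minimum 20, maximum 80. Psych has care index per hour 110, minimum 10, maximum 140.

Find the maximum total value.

20100

Meeting every minimum uses 30+20+10 = 60 nurse-hours, leaving 140.
Rank by care index per hour: Neuro 120 > Psych 110 > Onc 20.
Give Neuro 60 more to hit its cap of 80 → 80 left.
Psych: +80 (room for 130) → 90. Pool exhausted.
Total = 20×30 + 120×80 + 110×90 = 20100.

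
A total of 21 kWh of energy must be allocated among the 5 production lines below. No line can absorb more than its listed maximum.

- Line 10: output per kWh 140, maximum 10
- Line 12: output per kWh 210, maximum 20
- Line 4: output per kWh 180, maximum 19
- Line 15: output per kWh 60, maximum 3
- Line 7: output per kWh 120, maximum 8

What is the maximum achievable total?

4380

Highest output per kWh first: Line 12 210 > Line 4 180 > Line 10 140 > Line 7 120 > Line 15 60.
Line 12 takes 20 to reach its cap of 20 → 1 left.
Only 1 left; Line 4 takes them to reach 1.
Total = 210×20 + 180×1 = 4380.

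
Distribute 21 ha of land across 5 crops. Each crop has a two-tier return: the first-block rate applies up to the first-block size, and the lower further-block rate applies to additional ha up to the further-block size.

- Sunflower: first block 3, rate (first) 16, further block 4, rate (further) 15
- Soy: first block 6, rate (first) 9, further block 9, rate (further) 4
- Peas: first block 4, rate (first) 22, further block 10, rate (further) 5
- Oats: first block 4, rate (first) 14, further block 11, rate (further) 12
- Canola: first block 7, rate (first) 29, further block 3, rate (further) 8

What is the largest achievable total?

441

Rank every tier by rate: Canola/first 29 > Peas/first 22 > Sunflower/first 16 > Sunflower/second 15 > Oats/first 14 > Oats/second 12 > Soy/first 9 > Canola/second 8 > Peas/second 5 > Soy/second 4.
Canola/first (29): +7 ; 14 left.
Peas first at 22: fill all 4 ; 10 left.
Sunflower/first (16): +3 ; 7 left.
Sunflower/second (15): +4 ; 3 left.
Oats/first: +3 of 4 at 14; pool empty.
Total = 29×7 + 22×4 + 16×3 + 15×4 + 14×3 = 441.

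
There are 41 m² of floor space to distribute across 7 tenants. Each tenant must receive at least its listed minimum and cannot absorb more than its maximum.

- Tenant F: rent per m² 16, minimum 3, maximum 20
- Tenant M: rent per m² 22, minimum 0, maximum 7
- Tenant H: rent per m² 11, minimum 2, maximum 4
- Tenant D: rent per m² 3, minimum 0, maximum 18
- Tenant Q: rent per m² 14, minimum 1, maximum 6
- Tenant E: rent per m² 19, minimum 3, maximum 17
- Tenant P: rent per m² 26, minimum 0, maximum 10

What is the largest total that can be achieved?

837

Meeting every minimum uses 3+0+2+0+1+3+0 = 9 m², leaving 32.
Highest rent per m² first: Tenant P 26 > Tenant M 22 > Tenant E 19 > Tenant F 16 > Tenant Q 14 > Tenant H 11 > Tenant D 3.
Give Tenant P 10 more to hit its cap of 10 — 22 left.
Give Tenant M 7 more to hit its cap of 7 — 15 left.
Tenant E takes 14 more to reach its cap of 17 — 1 left.
Only 1 left; Tenant F takes them to reach 4.
Total = 16×4 + 22×7 + 11×2 + 14×1 + 19×17 + 26×10 = 837.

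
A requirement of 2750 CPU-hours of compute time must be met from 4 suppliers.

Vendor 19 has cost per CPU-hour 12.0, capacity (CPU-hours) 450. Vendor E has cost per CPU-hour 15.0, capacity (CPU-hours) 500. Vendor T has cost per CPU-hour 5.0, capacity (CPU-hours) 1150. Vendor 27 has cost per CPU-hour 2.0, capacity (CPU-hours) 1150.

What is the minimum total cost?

13450

Cheapest first:
Vendor 27 at 2.0: take all 1150 CPU-hours ; 1600 still needed.
Vendor T (5.0): use full 1150 ; 450 CPU-hours to go.
Vendor 19 at 12.0: take all 450 CPU-hours ; 0 still needed.
Vendor E: unused.
Cost = 1150×2.0 + 1150×5.0 + 450×12.0 = 13450.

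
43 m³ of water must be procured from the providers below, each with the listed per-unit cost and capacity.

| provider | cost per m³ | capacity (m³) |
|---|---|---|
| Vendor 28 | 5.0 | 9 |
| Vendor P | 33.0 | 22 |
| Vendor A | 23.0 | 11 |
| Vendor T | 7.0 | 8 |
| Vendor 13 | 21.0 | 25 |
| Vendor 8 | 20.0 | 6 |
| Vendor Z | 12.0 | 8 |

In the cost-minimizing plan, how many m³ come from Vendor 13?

Fill from the cheapest provider first.
Vendor 28 (5.0): use full 9 — 34 m³ to go.
Vendor T at 7.0: take all 8 m³ — 26 still needed.
Take 8 from Vendor Z at 12.0 — need 18 more.
Take 6 from Vendor 8 at 20.0 — need 12 more.
Vendor 13 (21.0): take the remaining 12 — done.
Vendor A, Vendor P: unused.

12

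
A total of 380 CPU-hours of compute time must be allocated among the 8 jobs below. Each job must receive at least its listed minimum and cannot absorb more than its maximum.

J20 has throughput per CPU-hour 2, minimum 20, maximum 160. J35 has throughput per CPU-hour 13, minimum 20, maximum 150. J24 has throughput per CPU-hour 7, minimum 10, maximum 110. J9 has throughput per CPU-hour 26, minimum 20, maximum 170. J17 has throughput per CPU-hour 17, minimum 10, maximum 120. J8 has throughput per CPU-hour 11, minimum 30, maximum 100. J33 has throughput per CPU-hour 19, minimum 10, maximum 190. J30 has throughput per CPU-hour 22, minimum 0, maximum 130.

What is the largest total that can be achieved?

Meeting every minimum uses 20+20+10+20+10+30+10+0 = 120 CPU-hours, leaving 260.
Highest throughput per CPU-hour first: J9 26 > J30 22 > J33 19 > J17 17 > J35 13 > J8 11 > J24 7 > J20 2.
Give J9 150 more to hit its cap of 170 → 110 left.
Only 110 left; J30 takes them to reach 110.
Total = 2×20 + 13×20 + 7×10 + 26×170 + 17×10 + 11×30 + 19×10 + 22×110 = 7900.

7900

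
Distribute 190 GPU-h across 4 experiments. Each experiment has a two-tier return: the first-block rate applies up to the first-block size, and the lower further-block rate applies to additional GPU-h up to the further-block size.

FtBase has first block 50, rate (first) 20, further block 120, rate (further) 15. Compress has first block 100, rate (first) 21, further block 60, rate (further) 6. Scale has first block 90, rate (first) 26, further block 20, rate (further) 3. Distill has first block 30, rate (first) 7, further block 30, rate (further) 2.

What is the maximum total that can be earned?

4440

Rank every tier by rate: Scale/first 26 > Compress/first 21 > FtBase/first 20 > FtBase/second 15 > Distill/first 7 > Compress/second 6 > Scale/second 3 > Distill/second 2.
Fill Scale first block (90 at 26) — 100 left.
Fill Compress first block (100 at 21) — 0 left.
Total = 26×90 + 21×100 = 4440.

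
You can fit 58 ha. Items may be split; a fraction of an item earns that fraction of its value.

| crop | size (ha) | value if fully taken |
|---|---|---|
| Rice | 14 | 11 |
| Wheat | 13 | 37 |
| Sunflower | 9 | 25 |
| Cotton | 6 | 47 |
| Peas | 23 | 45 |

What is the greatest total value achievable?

159.5

Sort by value density: Cotton 47/6≈7.83, Wheat 37/13≈2.85, Sunflower 25/9≈2.78, Peas 45/23≈1.96, Rice 11/14≈0.786.
Cotton: take in full, 6 ha for value 47 → 52 left.
Take all of Wheat (13 ha, value 37) → 39 ha left.
Sunflower: take in full, 9 ha for value 25 → 30 left.
All 23 ha of Peas fit (value 45) → 7 remain.
Only 7 ha remain; take 7/14 of Rice for value 11×7/14 = 5.5.
Total value = 159.5.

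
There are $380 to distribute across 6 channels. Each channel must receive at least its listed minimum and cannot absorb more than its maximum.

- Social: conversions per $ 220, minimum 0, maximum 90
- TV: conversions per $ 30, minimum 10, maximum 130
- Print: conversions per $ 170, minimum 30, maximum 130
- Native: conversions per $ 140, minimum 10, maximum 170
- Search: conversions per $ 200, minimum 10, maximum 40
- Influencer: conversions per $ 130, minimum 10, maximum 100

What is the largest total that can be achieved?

Meeting every minimum uses 0+10+30+10+10+10 = 70 $, leaving 310.
Order the channels by conversions per $: Social 220 > Search 200 > Print 170 > Native 140 > Influencer 130 > TV 30.
Social takes 90 more to reach its cap of 90 — 220 left.
Search: +30 to 40 (cap) — 190 left.
Print: +100 to 130 (cap) — 90 left.
Native: +90 (room for 160) → 100. Pool exhausted.
Total = 220×90 + 30×10 + 170×130 + 140×100 + 200×40 + 130×10 = 65500.

65500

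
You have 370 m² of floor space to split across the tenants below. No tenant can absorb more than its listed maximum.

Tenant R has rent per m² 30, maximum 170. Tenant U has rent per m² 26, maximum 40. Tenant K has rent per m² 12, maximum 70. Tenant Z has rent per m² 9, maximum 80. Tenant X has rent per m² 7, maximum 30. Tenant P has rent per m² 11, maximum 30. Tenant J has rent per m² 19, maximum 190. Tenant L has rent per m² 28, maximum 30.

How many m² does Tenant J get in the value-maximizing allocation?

Order the tenants by rent per m²: Tenant R 30 > Tenant L 28 > Tenant U 26 > Tenant J 19 > Tenant K 12 > Tenant P 11 > Tenant Z 9 > Tenant X 7.
Tenant R takes 170 to reach its cap of 170 ; 200 left.
Tenant L takes 30 to reach its cap of 30 ; 170 left.
Tenant U: +40 to 40 (cap) ; 130 left.
Only 130 left; Tenant J takes them to reach 130.

130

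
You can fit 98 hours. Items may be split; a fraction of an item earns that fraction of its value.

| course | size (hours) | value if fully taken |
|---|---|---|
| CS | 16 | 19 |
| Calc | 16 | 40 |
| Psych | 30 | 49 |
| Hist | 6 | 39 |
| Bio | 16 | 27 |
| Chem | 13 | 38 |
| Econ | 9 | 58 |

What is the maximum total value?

Sort by value density: Hist 39/6≈6.5, Econ 58/9≈6.44, Chem 38/13≈2.92, Calc 40/16≈2.5, Bio 27/16≈1.69, Psych 49/30≈1.63, CS 19/16≈1.19.
Hist: take in full, 6 hours for value 39 ; 92 left.
Econ: take in full, 9 hours for value 58 ; 83 left.
All 13 hours of Chem fit (value 38) ; 70 remain.
All 16 hours of Calc fit (value 40) ; 54 remain.
All 16 hours of Bio fit (value 27) ; 38 remain.
Psych: take in full, 30 hours for value 49 ; 8 left.
Only 8 hours remain; take 8/16 of CS for value 19×8/16 = 9.5.
Total value = 260.5.

260.5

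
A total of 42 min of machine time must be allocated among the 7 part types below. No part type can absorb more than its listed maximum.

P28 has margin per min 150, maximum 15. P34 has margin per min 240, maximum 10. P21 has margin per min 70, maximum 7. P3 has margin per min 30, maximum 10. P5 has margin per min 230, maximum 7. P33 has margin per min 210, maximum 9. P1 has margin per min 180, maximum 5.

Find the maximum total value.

8450

Order the part types by margin per min: P34 240 > P5 230 > P33 210 > P1 180 > P28 150 > P21 70 > P3 30.
P34 takes 10 to reach its cap of 10 ; 32 left.
P5: +7 to 7 (cap) ; 25 left.
Give P33 9 to hit its cap of 9 ; 16 left.
P1: +5 to 5 (cap) ; 11 left.
P28 has room for 15 but only 11 remain, so it gets 11.
Total = 150×11 + 240×10 + 230×7 + 210×9 + 180×5 = 8450.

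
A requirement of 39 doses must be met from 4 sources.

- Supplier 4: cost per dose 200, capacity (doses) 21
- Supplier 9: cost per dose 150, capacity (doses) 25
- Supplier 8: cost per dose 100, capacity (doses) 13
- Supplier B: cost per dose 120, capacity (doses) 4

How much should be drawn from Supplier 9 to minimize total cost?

22

Cheapest first:
Supplier 8 at 100: take all 13 doses ; 26 still needed.
Supplier B (120): use full 4 ; 22 doses to go.
Supplier 9 at 150: take 22 of its 25 ; requirement met.
Supplier 4: unused.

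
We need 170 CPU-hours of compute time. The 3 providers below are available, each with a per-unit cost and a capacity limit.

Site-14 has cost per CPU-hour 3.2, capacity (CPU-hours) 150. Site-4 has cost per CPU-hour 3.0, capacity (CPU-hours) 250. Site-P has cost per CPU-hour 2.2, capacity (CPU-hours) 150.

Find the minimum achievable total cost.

390

Cheapest first:
Site-P at 2.2: take all 150 CPU-hours → 20 still needed.
Site-4 at 3.0: take 20 of its 250 → requirement met.
Site-14: unused.
Cost = 150×2.2 + 20×3.0 = 390.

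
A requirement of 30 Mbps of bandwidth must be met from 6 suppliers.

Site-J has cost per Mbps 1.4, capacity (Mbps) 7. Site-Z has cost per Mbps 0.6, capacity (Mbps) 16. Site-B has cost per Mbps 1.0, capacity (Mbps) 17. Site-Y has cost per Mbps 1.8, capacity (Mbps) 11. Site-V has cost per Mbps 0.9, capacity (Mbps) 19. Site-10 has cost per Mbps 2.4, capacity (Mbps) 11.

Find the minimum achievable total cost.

22.2

Cheapest first:
Site-Z at 0.6: take all 16 Mbps → 14 still needed.
Site-V (0.9): take the remaining 14 → done.
Site-B, Site-J, Site-Y, Site-10: unused.
Cost = 16×0.6 + 14×0.9 = 22.2.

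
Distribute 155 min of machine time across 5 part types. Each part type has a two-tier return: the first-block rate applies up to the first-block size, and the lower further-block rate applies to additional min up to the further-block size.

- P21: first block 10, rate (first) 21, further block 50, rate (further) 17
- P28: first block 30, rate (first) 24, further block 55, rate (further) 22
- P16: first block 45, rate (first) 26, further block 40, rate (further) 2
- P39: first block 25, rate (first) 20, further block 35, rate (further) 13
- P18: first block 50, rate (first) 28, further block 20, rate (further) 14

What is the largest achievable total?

3950

Treat each block as its own option and order by rate: P18/T1 28 > P16/T1 26 > P28/T1 24 > P28/T2 22 > P21/T1 21 > P39/T1 20 > P21/T2 17 > P18/T2 14 > P39/T2 13 > P16/T2 2.
Fill P18 T1 block (50 at 28) → 105 left.
P16 T1 at 26: fill all 45 → 60 left.
Fill P28 T1 block (30 at 24) → 30 left.
30 remain; put them into P28 T2 at 22.
Total = 28×50 + 26×45 + 24×30 + 22×30 = 3950.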